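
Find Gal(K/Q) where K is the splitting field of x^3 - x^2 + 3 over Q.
Gal(K/Q) = S_3 (symmetric group of order 6)

Compute the discriminant of x^3 + (-1)*x^2 + (0)*x + (3): Δ = -231. Since Δ is not a rational square, the Galois group is not contained in A_3; it must be the full S_3 (irreducibility of the cubic rules out anything smaller).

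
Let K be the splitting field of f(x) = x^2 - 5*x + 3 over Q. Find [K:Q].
[K:Q] = 2

The discriminant of x^2 + (-5)*x + (3) is b^2 - 4c = 25 - (12) = 13. Since 13 is not a perfect square in Q, the polynomial is irreducible over Q. Its two roots generate a degree-2 extension, so [K:Q] = 2.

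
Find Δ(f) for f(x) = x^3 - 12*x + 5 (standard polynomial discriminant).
Δ = 6237

For a depressed cubic x^3 + p x + q the discriminant is Δ = -4 p^3 - 27 q^2 = -4*(-12)^3 - 27*(5)^2 = 6912 - 675 = 6237.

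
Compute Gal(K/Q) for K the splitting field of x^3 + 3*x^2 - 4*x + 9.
Gal(K/Q) = S_3 (symmetric group of order 6)

Compute the discriminant of x^3 + (3)*x^2 + (-4)*x + (9): Δ = -4703. Since Δ is not a rational square, the Galois group is not contained in A_3; it must be the full S_3 (irreducibility of the cubic rules out anything smaller).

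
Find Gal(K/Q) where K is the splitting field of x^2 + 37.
Gal(K/Q) = Z/2Z (cyclic of order 2)

x^2 + 37 is irreducible over Q since -37 is not a rational square. The splitting field Q(sqrt(-37)) has degree 2 over Q, and its unique nontrivial automorphism is sqrt(-37) ↦ -sqrt(-37). Hence Gal(Q(sqrt(-37))/Q) = Z/2Z.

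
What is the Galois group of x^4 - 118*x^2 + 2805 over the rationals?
Gal(K/Q) = V_4 (Klein four-group, Z/2Z × Z/2Z)

f factors as (x^2 - 33)(x^2 - 85), so the splitting field is K = Q(sqrt(33), sqrt(85)). The elements 33, 85, 2805 are all non-squares in Q, so sqrt(33) and sqrt(85) generate independent quadratic extensions. Thus [K:Q] = 4 and Gal(K/Q) is generated by the two order-2 automorphisms sqrt(33) ↦ -sqrt(33) and sqrt(85) ↦ -sqrt(85), giving V_4.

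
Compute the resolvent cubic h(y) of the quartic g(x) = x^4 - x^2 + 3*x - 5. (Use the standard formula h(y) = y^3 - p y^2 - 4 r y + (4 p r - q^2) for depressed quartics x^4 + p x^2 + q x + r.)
h(y) = y^3 + y^2 + 20*y + 11

Identify coefficients: p = -1, q = 3, r = -5.
Plug into h(y) = y^3 - p y^2 - 4 r y + (4 p r - q^2):
  h(y) = y^3 - (-1) y^2 - 4*(-5) y + (4*(-1)*(-5) - (3)^2)
       = y^3 + (1) y^2 + (20) y + (11).
Simplifying: h(y) = y^3 + y^2 + 20*y + 11.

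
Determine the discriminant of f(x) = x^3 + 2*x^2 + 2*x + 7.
Δ = -1059

For x^3 + a x^2 + b x + c the discriminant is Δ = 18 a b c - 4 a^3 c + a^2 b^2 - 4 b^3 - 27 c^2.
Plug a = 2, b = 2, c = 7:
  18*(2)*(2)*(7) - 4*(2)^3*(7) + (2)^2*(2)^2 - 4*(2)^3 - 27*(7)^2
  = 504 + (-224) + 16 + (-32) + (-1323)
  = -1059.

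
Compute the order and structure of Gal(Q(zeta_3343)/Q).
|Gal(Q(zeta_3343)/Q)| = phi(3343) = 3342; group ≅ (Z/3343Z)^* ≅ Z/3342Z

The n-th cyclotomic polynomial Φ_3343(x) is the minimal polynomial of zeta_3343 over Q and has degree phi(3343) = 3342. So Q(zeta_3343) is a degree-3342 Galois extension with Galois group (Z/3343Z)^*. (Z/3343Z)^* is cyclic since 3343 is an odd prime power (or 4). Hence Gal(Q(zeta_3343)/Q) ≅ Z/3342Z.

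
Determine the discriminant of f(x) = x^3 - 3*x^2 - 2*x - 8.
Δ = -3388

For x^3 + a x^2 + b x + c the discriminant is Δ = 18 a b c - 4 a^3 c + a^2 b^2 - 4 b^3 - 27 c^2.
Plug a = -3, b = -2, c = -8:
  18*(-3)*(-2)*(-8) - 4*(-3)^3*(-8) + (-3)^2*(-2)^2 - 4*(-2)^3 - 27*(-8)^2
  = -864 + (-864) + 36 + (32) + (-1728)
  = -3388.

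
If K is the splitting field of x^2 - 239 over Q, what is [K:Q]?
[K:Q] = 2

The polynomial x^2 - 239 is irreducible over Q since 239 is not a perfect square. Its splitting field is Q(sqrt(239)), which has degree 2 over Q.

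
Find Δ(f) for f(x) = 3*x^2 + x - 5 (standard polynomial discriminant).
Δ = 61

For a quadratic a x^2 + b x + c the discriminant is Δ = b^2 - 4ac = (1)^2 - 4*(3)*(-5) = 1 - (-60) = 61.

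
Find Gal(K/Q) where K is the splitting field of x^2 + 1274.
Gal(K/Q) = Z/2Z (cyclic of order 2)

x^2 + 1274 is irreducible over Q since -1274 is not a rational square. The splitting field Q(sqrt(-1274)) has degree 2 over Q, and its unique nontrivial automorphism is sqrt(-1274) ↦ -sqrt(-1274). Hence Gal(Q(sqrt(-1274))/Q) = Z/2Z.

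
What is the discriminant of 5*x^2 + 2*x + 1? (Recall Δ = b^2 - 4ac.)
Δ = -16

For a quadratic a x^2 + b x + c the discriminant is Δ = b^2 - 4ac = (2)^2 - 4*(5)*(1) = 4 - (20) = -16.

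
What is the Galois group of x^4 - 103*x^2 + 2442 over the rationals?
Gal(K/Q) = V_4 (Klein four-group, Z/2Z × Z/2Z)

f factors as (x^2 - 37)(x^2 - 66), so the splitting field is K = Q(sqrt(37), sqrt(66)). The elements 37, 66, 2442 are all non-squares in Q, so sqrt(37) and sqrt(66) generate independent quadratic extensions. Thus [K:Q] = 4 and Gal(K/Q) is generated by the two order-2 automorphisms sqrt(37) ↦ -sqrt(37) and sqrt(66) ↦ -sqrt(66), giving V_4.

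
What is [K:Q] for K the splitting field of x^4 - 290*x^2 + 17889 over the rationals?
[K:Q] = 4

f factors as (x^2 - 89)(x^2 - 201); the splitting field is K = Q(sqrt(89), sqrt(201)). Since 89, 201, and 17889 are all non-squares in Q, the three subfields Q(sqrt(89)), Q(sqrt(201)), Q(sqrt(17889)) are distinct degree-2 extensions, so [K:Q] = 4 (Klein four Galois group).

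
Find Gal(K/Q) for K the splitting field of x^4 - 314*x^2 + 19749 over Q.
Gal(K/Q) = V_4 (Klein four-group, Z/2Z × Z/2Z)

f factors as (x^2 - 227)(x^2 - 87), so the splitting field is K = Q(sqrt(227), sqrt(87)). The elements 227, 87, 19749 are all non-squares in Q, so sqrt(227) and sqrt(87) generate independent quadratic extensions. Thus [K:Q] = 4 and Gal(K/Q) is generated by the two order-2 automorphisms sqrt(227) ↦ -sqrt(227) and sqrt(87) ↦ -sqrt(87), giving V_4.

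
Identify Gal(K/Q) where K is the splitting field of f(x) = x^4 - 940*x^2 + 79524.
Gal(K/Q) = Z/2Z (cyclic of order 2)

f factors as (x^2 - 94)(x^2 - 846), so the splitting field is K = Q(sqrt(94), sqrt(846)). The squarefree part of 94 is 94 and the squarefree part of 846 is also 94, so sqrt(94) and sqrt(846) are both rational multiples of sqrt(94). Hence Q(sqrt(94)) = Q(sqrt(846)) = Q(sqrt(94)), and the splitting field collapses to a single degree-2 extension with Galois group Z/2Z.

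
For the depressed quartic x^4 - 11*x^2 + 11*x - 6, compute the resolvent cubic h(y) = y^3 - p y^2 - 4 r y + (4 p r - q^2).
h(y) = y^3 + 11*y^2 + 24*y + 143

Identify coefficients: p = -11, q = 11, r = -6.
Plug into h(y) = y^3 - p y^2 - 4 r y + (4 p r - q^2):
  h(y) = y^3 - (-11) y^2 - 4*(-6) y + (4*(-11)*(-6) - (11)^2)
       = y^3 + (11) y^2 + (24) y + (143).
Simplifying: h(y) = y^3 + 11*y^2 + 24*y + 143.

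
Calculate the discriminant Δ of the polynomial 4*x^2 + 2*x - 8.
Δ = 132

For a quadratic a x^2 + b x + c the discriminant is Δ = b^2 - 4ac = (2)^2 - 4*(4)*(-8) = 4 - (-128) = 132.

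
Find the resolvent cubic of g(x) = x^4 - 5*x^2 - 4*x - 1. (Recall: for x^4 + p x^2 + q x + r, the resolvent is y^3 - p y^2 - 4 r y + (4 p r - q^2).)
h(y) = y^3 + 5*y^2 + 4*y + 4

Identify coefficients: p = -5, q = -4, r = -1.
Plug into h(y) = y^3 - p y^2 - 4 r y + (4 p r - q^2):
  h(y) = y^3 - (-5) y^2 - 4*(-1) y + (4*(-5)*(-1) - (-4)^2)
       = y^3 + (5) y^2 + (4) y + (4).
Simplifying: h(y) = y^3 + 5*y^2 + 4*y + 4.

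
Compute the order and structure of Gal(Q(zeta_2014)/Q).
|Gal(Q(zeta_2014)/Q)| = phi(2014) = 936; group ≅ (Z/2014Z)^* ≅ Z/18Z × Z/52Z

The n-th cyclotomic polynomial Φ_2014(x) is the minimal polynomial of zeta_2014 over Q and has degree phi(2014) = 936. So Q(zeta_2014) is a degree-936 Galois extension with Galois group (Z/2014Z)^*. By CRT, (Z/2014Z)^* ≅ (Z/2Z)^* × (Z/19Z)^* × (Z/53Z)^*. Each prime-power unit group is (Z/2Z)^* ≅ trivial group (order 1); (Z/19Z)^* ≅ Z/18Z; (Z/53Z)^* ≅ Z/52Z. Hence Gal(Q(zeta_2014)/Q) ≅ Z/18Z × Z/52Z.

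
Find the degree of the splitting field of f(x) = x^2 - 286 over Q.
[K:Q] = 2

The polynomial x^2 - 286 is irreducible over Q since 286 is not a perfect square. Its splitting field is Q(sqrt(286)), which has degree 2 over Q.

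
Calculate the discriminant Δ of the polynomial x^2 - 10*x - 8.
Δ = 132

For a quadratic a x^2 + b x + c the discriminant is Δ = b^2 - 4ac = (-10)^2 - 4*(1)*(-8) = 100 - (-32) = 132.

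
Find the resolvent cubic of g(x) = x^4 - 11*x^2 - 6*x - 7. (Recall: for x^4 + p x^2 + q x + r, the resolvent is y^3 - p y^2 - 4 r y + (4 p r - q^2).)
h(y) = y^3 + 11*y^2 + 28*y + 272

Identify coefficients: p = -11, q = -6, r = -7.
Plug into h(y) = y^3 - p y^2 - 4 r y + (4 p r - q^2):
  h(y) = y^3 - (-11) y^2 - 4*(-7) y + (4*(-11)*(-7) - (-6)^2)
       = y^3 + (11) y^2 + (28) y + (272).
Simplifying: h(y) = y^3 + 11*y^2 + 28*y + 272.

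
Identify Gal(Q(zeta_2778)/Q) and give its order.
|Gal(Q(zeta_2778)/Q)| = phi(2778) = 924; group ≅ (Z/2778Z)^* ≅ Z/2Z × Z/462Z

The n-th cyclotomic polynomial Φ_2778(x) is the minimal polynomial of zeta_2778 over Q and has degree phi(2778) = 924. So Q(zeta_2778) is a degree-924 Galois extension with Galois group (Z/2778Z)^*. By CRT, (Z/2778Z)^* ≅ (Z/2Z)^* × (Z/3Z)^* × (Z/463Z)^*. Each prime-power unit group is (Z/2Z)^* ≅ trivial group (order 1); (Z/3Z)^* ≅ Z/2Z; (Z/463Z)^* ≅ Z/462Z. Hence Gal(Q(zeta_2778)/Q) ≅ Z/2Z × Z/462Z.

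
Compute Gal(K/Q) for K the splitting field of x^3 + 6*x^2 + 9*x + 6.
Gal(K/Q) = S_3 (symmetric group of order 6)

Compute the discriminant of x^3 + (6)*x^2 + (9)*x + (6): Δ = -324. Since Δ is not a rational square, the Galois group is not contained in A_3; it must be the full S_3 (irreducibility of the cubic rules out anything smaller).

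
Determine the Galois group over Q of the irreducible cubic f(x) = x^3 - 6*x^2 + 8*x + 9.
Gal(K/Q) = S_3 (symmetric group of order 6)

Compute the discriminant of x^3 + (-6)*x^2 + (8)*x + (9): Δ = -1931. Since Δ is not a rational square, the Galois group is not contained in A_3; it must be the full S_3 (irreducibility of the cubic rules out anything smaller).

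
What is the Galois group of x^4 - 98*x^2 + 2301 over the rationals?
Gal(K/Q) = V_4 (Klein four-group, Z/2Z × Z/2Z)

f factors as (x^2 - 39)(x^2 - 59), so the splitting field is K = Q(sqrt(39), sqrt(59)). The elements 39, 59, 2301 are all non-squares in Q, so sqrt(39) and sqrt(59) generate independent quadratic extensions. Thus [K:Q] = 4 and Gal(K/Q) is generated by the two order-2 automorphisms sqrt(39) ↦ -sqrt(39) and sqrt(59) ↦ -sqrt(59), giving V_4.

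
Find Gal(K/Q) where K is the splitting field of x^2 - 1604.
Gal(K/Q) = Z/2Z (cyclic of order 2)

x^2 - 1604 is irreducible over Q since 1604 is not a rational square. The splitting field Q(sqrt(1604)) has degree 2 over Q, and its unique nontrivial automorphism is sqrt(1604) ↦ -sqrt(1604). Hence Gal(Q(sqrt(1604))/Q) = Z/2Z.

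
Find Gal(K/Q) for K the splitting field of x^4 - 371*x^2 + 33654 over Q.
Gal(K/Q) = V_4 (Klein four-group, Z/2Z × Z/2Z)

f factors as (x^2 - 213)(x^2 - 158), so the splitting field is K = Q(sqrt(213), sqrt(158)). The elements 213, 158, 33654 are all non-squares in Q, so sqrt(213) and sqrt(158) generate independent quadratic extensions. Thus [K:Q] = 4 and Gal(K/Q) is generated by the two order-2 automorphisms sqrt(213) ↦ -sqrt(213) and sqrt(158) ↦ -sqrt(158), giving V_4.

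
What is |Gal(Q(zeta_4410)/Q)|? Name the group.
|Gal(Q(zeta_4410)/Q)| = phi(4410) = 1008; group ≅ (Z/4410Z)^* ≅ Z/4Z × Z/6Z × Z/42Z

The n-th cyclotomic polynomial Φ_4410(x) is the minimal polynomial of zeta_4410 over Q and has degree phi(4410) = 1008. So Q(zeta_4410) is a degree-1008 Galois extension with Galois group (Z/4410Z)^*. By CRT, (Z/4410Z)^* ≅ (Z/2Z)^* × (Z/9Z)^* × (Z/5Z)^* × (Z/49Z)^*. Each prime-power unit group is (Z/2Z)^* ≅ trivial group (order 1); (Z/9Z)^* ≅ Z/6Z; (Z/5Z)^* ≅ Z/4Z; (Z/49Z)^* ≅ Z/42Z. Hence Gal(Q(zeta_4410)/Q) ≅ Z/4Z × Z/6Z × Z/42Z.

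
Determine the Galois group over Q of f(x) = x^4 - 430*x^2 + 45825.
Gal(K/Q) = V_4 (Klein four-group, Z/2Z × Z/2Z)

f factors as (x^2 - 235)(x^2 - 195), so the splitting field is K = Q(sqrt(235), sqrt(195)). The elements 235, 195, 45825 are all non-squares in Q, so sqrt(235) and sqrt(195) generate independent quadratic extensions. Thus [K:Q] = 4 and Gal(K/Q) is generated by the two order-2 automorphisms sqrt(235) ↦ -sqrt(235) and sqrt(195) ↦ -sqrt(195), giving V_4.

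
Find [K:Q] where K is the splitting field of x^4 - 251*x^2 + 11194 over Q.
[K:Q] = 4

f factors as (x^2 - 58)(x^2 - 193); the splitting field is K = Q(sqrt(58), sqrt(193)). Since 58, 193, and 11194 are all non-squares in Q, the three subfields Q(sqrt(58)), Q(sqrt(193)), Q(sqrt(11194)) are distinct degree-2 extensions, so [K:Q] = 4 (Klein four Galois group).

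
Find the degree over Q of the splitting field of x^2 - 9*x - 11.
[K:Q] = 2

The discriminant of x^2 + (-9)*x + (-11) is b^2 - 4c = 81 - (-44) = 125. Since 125 is not a perfect square in Q, the polynomial is irreducible over Q. Its two roots generate a degree-2 extension, so [K:Q] = 2.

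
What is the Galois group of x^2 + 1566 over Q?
Gal(K/Q) = Z/2Z (cyclic of order 2)

x^2 + 1566 is irreducible over Q since -1566 is not a rational square. The splitting field Q(sqrt(-1566)) has degree 2 over Q, and its unique nontrivial automorphism is sqrt(-1566) ↦ -sqrt(-1566). Hence Gal(Q(sqrt(-1566))/Q) = Z/2Z.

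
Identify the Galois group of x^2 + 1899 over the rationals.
Gal(K/Q) = Z/2Z (cyclic of order 2)

x^2 + 1899 is irreducible over Q since -1899 is not a rational square. The splitting field Q(sqrt(-1899)) has degree 2 over Q, and its unique nontrivial automorphism is sqrt(-1899) ↦ -sqrt(-1899). Hence Gal(Q(sqrt(-1899))/Q) = Z/2Z.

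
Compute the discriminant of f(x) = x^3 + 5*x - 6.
Δ = -1472

For a depressed cubic x^3 + p x + q the discriminant is Δ = -4 p^3 - 27 q^2 = -4*(5)^3 - 27*(-6)^2 = -500 - 972 = -1472.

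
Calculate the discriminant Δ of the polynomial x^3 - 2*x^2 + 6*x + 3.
Δ = -1515

For x^3 + a x^2 + b x + c the discriminant is Δ = 18 a b c - 4 a^3 c + a^2 b^2 - 4 b^3 - 27 c^2.
Plug a = -2, b = 6, c = 3:
  18*(-2)*(6)*(3) - 4*(-2)^3*(3) + (-2)^2*(6)^2 - 4*(6)^3 - 27*(3)^2
  = -648 + (96) + 144 + (-864) + (-243)
  = -1515.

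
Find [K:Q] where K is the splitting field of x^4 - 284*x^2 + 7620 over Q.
[K:Q] = 4

f factors as (x^2 - 30)(x^2 - 254); the splitting field is K = Q(sqrt(30), sqrt(254)). Since 30, 254, and 7620 are all non-squares in Q, the three subfields Q(sqrt(30)), Q(sqrt(254)), Q(sqrt(7620)) are distinct degree-2 extensions, so [K:Q] = 4 (Klein four Galois group).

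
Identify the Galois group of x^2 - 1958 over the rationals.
Gal(K/Q) = Z/2Z (cyclic of order 2)

x^2 - 1958 is irreducible over Q since 1958 is not a rational square. The splitting field Q(sqrt(1958)) has degree 2 over Q, and its unique nontrivial automorphism is sqrt(1958) ↦ -sqrt(1958). Hence Gal(Q(sqrt(1958))/Q) = Z/2Z.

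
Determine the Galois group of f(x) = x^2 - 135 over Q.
Gal(K/Q) = Z/2Z (cyclic of order 2)

x^2 - 135 is irreducible over Q since 135 is not a rational square. The splitting field Q(sqrt(135)) has degree 2 over Q, and its unique nontrivial automorphism is sqrt(135) ↦ -sqrt(135). Hence Gal(Q(sqrt(135))/Q) = Z/2Z.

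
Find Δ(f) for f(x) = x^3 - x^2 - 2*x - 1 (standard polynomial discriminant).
Δ = -31

For x^3 + a x^2 + b x + c the discriminant is Δ = 18 a b c - 4 a^3 c + a^2 b^2 - 4 b^3 - 27 c^2.
Plug a = -1, b = -2, c = -1:
  18*(-1)*(-2)*(-1) - 4*(-1)^3*(-1) + (-1)^2*(-2)^2 - 4*(-2)^3 - 27*(-1)^2
  = -36 + (-4) + 4 + (32) + (-27)
  = -31.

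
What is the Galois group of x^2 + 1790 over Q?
Gal(K/Q) = Z/2Z (cyclic of order 2)

x^2 + 1790 is irreducible over Q since -1790 is not a rational square. The splitting field Q(sqrt(-1790)) has degree 2 over Q, and its unique nontrivial automorphism is sqrt(-1790) ↦ -sqrt(-1790). Hence Gal(Q(sqrt(-1790))/Q) = Z/2Z.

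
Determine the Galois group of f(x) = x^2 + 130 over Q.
Gal(K/Q) = Z/2Z (cyclic of order 2)

x^2 + 130 is irreducible over Q since -130 is not a rational square. The splitting field Q(sqrt(-130)) has degree 2 over Q, and its unique nontrivial automorphism is sqrt(-130) ↦ -sqrt(-130). Hence Gal(Q(sqrt(-130))/Q) = Z/2Z.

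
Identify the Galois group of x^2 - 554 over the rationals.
Gal(K/Q) = Z/2Z (cyclic of order 2)

x^2 - 554 is irreducible over Q since 554 is not a rational square. The splitting field Q(sqrt(554)) has degree 2 over Q, and its unique nontrivial automorphism is sqrt(554) ↦ -sqrt(554). Hence Gal(Q(sqrt(554))/Q) = Z/2Z.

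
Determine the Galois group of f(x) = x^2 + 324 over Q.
Gal(K/Q) = Z/2Z (cyclic of order 2)

x^2 + 324 is irreducible over Q since -324 is not a rational square. The splitting field Q(sqrt(-324)) has degree 2 over Q, and its unique nontrivial automorphism is sqrt(-324) ↦ -sqrt(-324). Hence Gal(Q(sqrt(-324))/Q) = Z/2Z.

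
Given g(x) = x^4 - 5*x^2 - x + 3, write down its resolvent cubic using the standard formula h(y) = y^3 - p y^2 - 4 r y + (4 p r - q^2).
h(y) = y^3 + 5*y^2 - 12*y - 61

Identify coefficients: p = -5, q = -1, r = 3.
Plug into h(y) = y^3 - p y^2 - 4 r y + (4 p r - q^2):
  h(y) = y^3 - (-5) y^2 - 4*(3) y + (4*(-5)*(3) - (-1)^2)
       = y^3 + (5) y^2 + (-12) y + (-61).
Simplifying: h(y) = y^3 + 5*y^2 - 12*y - 61.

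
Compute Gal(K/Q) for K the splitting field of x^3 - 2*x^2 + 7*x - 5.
Gal(K/Q) = S_3 (symmetric group of order 6)

Compute the discriminant of x^3 + (-2)*x^2 + (7)*x + (-5): Δ = -751. Since Δ is not a rational square, the Galois group is not contained in A_3; it must be the full S_3 (irreducibility of the cubic rules out anything smaller).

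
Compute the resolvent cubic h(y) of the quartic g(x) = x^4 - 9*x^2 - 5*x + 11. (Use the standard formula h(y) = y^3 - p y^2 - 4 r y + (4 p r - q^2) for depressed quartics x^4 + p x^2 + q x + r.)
h(y) = y^3 + 9*y^2 - 44*y - 421

Identify coefficients: p = -9, q = -5, r = 11.
Plug into h(y) = y^3 - p y^2 - 4 r y + (4 p r - q^2):
  h(y) = y^3 - (-9) y^2 - 4*(11) y + (4*(-9)*(11) - (-5)^2)
       = y^3 + (9) y^2 + (-44) y + (-421).
Simplifying: h(y) = y^3 + 9*y^2 - 44*y - 421.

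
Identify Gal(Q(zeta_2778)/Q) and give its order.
|Gal(Q(zeta_2778)/Q)| = phi(2778) = 924; group ≅ (Z/2778Z)^* ≅ Z/2Z × Z/462Z

The n-th cyclotomic polynomial Φ_2778(x) is the minimal polynomial of zeta_2778 over Q and has degree phi(2778) = 924. So Q(zeta_2778) is a degree-924 Galois extension with Galois group (Z/2778Z)^*. By CRT, (Z/2778Z)^* ≅ (Z/2Z)^* × (Z/3Z)^* × (Z/463Z)^*. Each prime-power unit group is (Z/2Z)^* ≅ trivial group (order 1); (Z/3Z)^* ≅ Z/2Z; (Z/463Z)^* ≅ Z/462Z. Hence Gal(Q(zeta_2778)/Q) ≅ Z/2Z × Z/462Z.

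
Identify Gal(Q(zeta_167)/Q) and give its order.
|Gal(Q(zeta_167)/Q)| = phi(167) = 166; group ≅ (Z/167Z)^* ≅ Z/166Z

The n-th cyclotomic polynomial Φ_167(x) is the minimal polynomial of zeta_167 over Q and has degree phi(167) = 166. So Q(zeta_167) is a degree-166 Galois extension with Galois group (Z/167Z)^*. (Z/167Z)^* is cyclic since 167 is an odd prime power (or 4). Hence Gal(Q(zeta_167)/Q) ≅ Z/166Z.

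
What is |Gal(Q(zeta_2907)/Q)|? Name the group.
|Gal(Q(zeta_2907)/Q)| = phi(2907) = 1728; group ≅ (Z/2907Z)^* ≅ Z/6Z × Z/16Z × Z/18Z

The n-th cyclotomic polynomial Φ_2907(x) is the minimal polynomial of zeta_2907 over Q and has degree phi(2907) = 1728. So Q(zeta_2907) is a degree-1728 Galois extension with Galois group (Z/2907Z)^*. By CRT, (Z/2907Z)^* ≅ (Z/9Z)^* × (Z/17Z)^* × (Z/19Z)^*. Each prime-power unit group is (Z/9Z)^* ≅ Z/6Z; (Z/17Z)^* ≅ Z/16Z; (Z/19Z)^* ≅ Z/18Z. Hence Gal(Q(zeta_2907)/Q) ≅ Z/6Z × Z/16Z × Z/18Z.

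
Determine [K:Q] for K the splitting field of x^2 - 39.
[K:Q] = 2

The polynomial x^2 - 39 is irreducible over Q since 39 is not a perfect square. Its splitting field is Q(sqrt(39)), which has degree 2 over Q.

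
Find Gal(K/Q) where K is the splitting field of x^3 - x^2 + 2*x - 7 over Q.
Gal(K/Q) = S_3 (symmetric group of order 6)

Compute the discriminant of x^3 + (-1)*x^2 + (2)*x + (-7): Δ = -1127. Since Δ is not a rational square, the Galois group is not contained in A_3; it must be the full S_3 (irreducibility of the cubic rules out anything smaller).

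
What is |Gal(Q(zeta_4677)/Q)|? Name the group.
|Gal(Q(zeta_4677)/Q)| = phi(4677) = 3116; group ≅ (Z/4677Z)^* ≅ Z/2Z × Z/1558Z

The n-th cyclotomic polynomial Φ_4677(x) is the minimal polynomial of zeta_4677 over Q and has degree phi(4677) = 3116. So Q(zeta_4677) is a degree-3116 Galois extension with Galois group (Z/4677Z)^*. By CRT, (Z/4677Z)^* ≅ (Z/3Z)^* × (Z/1559Z)^*. Each prime-power unit group is (Z/3Z)^* ≅ Z/2Z; (Z/1559Z)^* ≅ Z/1558Z. Hence Gal(Q(zeta_4677)/Q) ≅ Z/2Z × Z/1558Z.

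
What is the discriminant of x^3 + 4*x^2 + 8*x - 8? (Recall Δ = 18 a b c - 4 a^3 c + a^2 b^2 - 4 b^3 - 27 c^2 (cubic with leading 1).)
Δ = -5312

For x^3 + a x^2 + b x + c the discriminant is Δ = 18 a b c - 4 a^3 c + a^2 b^2 - 4 b^3 - 27 c^2.
Plug a = 4, b = 8, c = -8:
  18*(4)*(8)*(-8) - 4*(4)^3*(-8) + (4)^2*(8)^2 - 4*(8)^3 - 27*(-8)^2
  = -4608 + (2048) + 1024 + (-2048) + (-1728)
  = -5312.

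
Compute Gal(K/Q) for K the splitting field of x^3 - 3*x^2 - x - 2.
Gal(K/Q) = S_3 (symmetric group of order 6)

Compute the discriminant of x^3 + (-3)*x^2 + (-1)*x + (-2): Δ = -419. Since Δ is not a rational square, the Galois group is not contained in A_3; it must be the full S_3 (irreducibility of the cubic rules out anything smaller).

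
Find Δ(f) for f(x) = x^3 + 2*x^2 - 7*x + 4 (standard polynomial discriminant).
Δ = 0

For x^3 + a x^2 + b x + c the discriminant is Δ = 18 a b c - 4 a^3 c + a^2 b^2 - 4 b^3 - 27 c^2.
Plug a = 2, b = -7, c = 4:
  18*(2)*(-7)*(4) - 4*(2)^3*(4) + (2)^2*(-7)^2 - 4*(-7)^3 - 27*(4)^2
  = -1008 + (-128) + 196 + (1372) + (-432)
  = 0.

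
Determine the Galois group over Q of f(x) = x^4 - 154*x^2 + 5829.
Gal(K/Q) = V_4 (Klein four-group, Z/2Z × Z/2Z)

f factors as (x^2 - 87)(x^2 - 67), so the splitting field is K = Q(sqrt(87), sqrt(67)). The elements 87, 67, 5829 are all non-squares in Q, so sqrt(87) and sqrt(67) generate independent quadratic extensions. Thus [K:Q] = 4 and Gal(K/Q) is generated by the two order-2 automorphisms sqrt(87) ↦ -sqrt(87) and sqrt(67) ↦ -sqrt(67), giving V_4.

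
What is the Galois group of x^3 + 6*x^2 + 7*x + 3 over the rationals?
Gal(K/Q) = S_3 (symmetric group of order 6)

Compute the discriminant of x^3 + (6)*x^2 + (7)*x + (3): Δ = -175. Since Δ is not a rational square, the Galois group is not contained in A_3; it must be the full S_3 (irreducibility of the cubic rules out anything smaller).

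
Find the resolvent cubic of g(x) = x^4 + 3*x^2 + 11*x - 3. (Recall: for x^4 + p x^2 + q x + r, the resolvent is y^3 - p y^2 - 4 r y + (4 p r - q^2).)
h(y) = y^3 - 3*y^2 + 12*y - 157

Identify coefficients: p = 3, q = 11, r = -3.
Plug into h(y) = y^3 - p y^2 - 4 r y + (4 p r - q^2):
  h(y) = y^3 - (3) y^2 - 4*(-3) y + (4*(3)*(-3) - (11)^2)
       = y^3 + (-3) y^2 + (12) y + (-157).
Simplifying: h(y) = y^3 - 3*y^2 + 12*y - 157.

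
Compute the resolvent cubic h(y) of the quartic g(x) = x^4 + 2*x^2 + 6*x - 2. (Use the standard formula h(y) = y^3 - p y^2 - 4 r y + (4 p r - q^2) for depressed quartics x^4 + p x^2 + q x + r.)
h(y) = y^3 - 2*y^2 + 8*y - 52

Identify coefficients: p = 2, q = 6, r = -2.
Plug into h(y) = y^3 - p y^2 - 4 r y + (4 p r - q^2):
  h(y) = y^3 - (2) y^2 - 4*(-2) y + (4*(2)*(-2) - (6)^2)
       = y^3 + (-2) y^2 + (8) y + (-52).
Simplifying: h(y) = y^3 - 2*y^2 + 8*y - 52.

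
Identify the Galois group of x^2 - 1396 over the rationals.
Gal(K/Q) = Z/2Z (cyclic of order 2)

x^2 - 1396 is irreducible over Q since 1396 is not a rational square. The splitting field Q(sqrt(1396)) has degree 2 over Q, and its unique nontrivial automorphism is sqrt(1396) ↦ -sqrt(1396). Hence Gal(Q(sqrt(1396))/Q) = Z/2Z.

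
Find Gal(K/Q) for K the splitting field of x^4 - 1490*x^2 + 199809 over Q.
Gal(K/Q) = Z/2Z (cyclic of order 2)

f factors as (x^2 - 149)(x^2 - 1341), so the splitting field is K = Q(sqrt(149), sqrt(1341)). The squarefree part of 149 is 149 and the squarefree part of 1341 is also 149, so sqrt(149) and sqrt(1341) are both rational multiples of sqrt(149). Hence Q(sqrt(149)) = Q(sqrt(1341)) = Q(sqrt(149)), and the splitting field collapses to a single degree-2 extension with Galois group Z/2Z.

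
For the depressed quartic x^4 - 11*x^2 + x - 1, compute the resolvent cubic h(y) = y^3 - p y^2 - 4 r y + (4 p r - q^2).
h(y) = y^3 + 11*y^2 + 4*y + 43

Identify coefficients: p = -11, q = 1, r = -1.
Plug into h(y) = y^3 - p y^2 - 4 r y + (4 p r - q^2):
  h(y) = y^3 - (-11) y^2 - 4*(-1) y + (4*(-11)*(-1) - (1)^2)
       = y^3 + (11) y^2 + (4) y + (43).
Simplifying: h(y) = y^3 + 11*y^2 + 4*y + 43.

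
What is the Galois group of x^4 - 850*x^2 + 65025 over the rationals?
Gal(K/Q) = Z/2Z (cyclic of order 2)

f factors as (x^2 - 85)(x^2 - 765), so the splitting field is K = Q(sqrt(85), sqrt(765)). The squarefree part of 85 is 85 and the squarefree part of 765 is also 85, so sqrt(85) and sqrt(765) are both rational multiples of sqrt(85). Hence Q(sqrt(85)) = Q(sqrt(765)) = Q(sqrt(85)), and the splitting field collapses to a single degree-2 extension with Galois group Z/2Z.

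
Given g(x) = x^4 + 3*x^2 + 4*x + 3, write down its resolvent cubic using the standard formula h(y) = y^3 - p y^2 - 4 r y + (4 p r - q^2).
h(y) = y^3 - 3*y^2 - 12*y + 20

Identify coefficients: p = 3, q = 4, r = 3.
Plug into h(y) = y^3 - p y^2 - 4 r y + (4 p r - q^2):
  h(y) = y^3 - (3) y^2 - 4*(3) y + (4*(3)*(3) - (4)^2)
       = y^3 + (-3) y^2 + (-12) y + (20).
Simplifying: h(y) = y^3 - 3*y^2 - 12*y + 20.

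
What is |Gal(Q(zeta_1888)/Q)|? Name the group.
|Gal(Q(zeta_1888)/Q)| = phi(1888) = 928; group ≅ (Z/1888Z)^* ≅ Z/2Z × Z/8Z × Z/58Z

The n-th cyclotomic polynomial Φ_1888(x) is the minimal polynomial of zeta_1888 over Q and has degree phi(1888) = 928. So Q(zeta_1888) is a degree-928 Galois extension with Galois group (Z/1888Z)^*. By CRT, (Z/1888Z)^* ≅ (Z/32Z)^* × (Z/59Z)^*. Each prime-power unit group is (Z/32Z)^* ≅ Z/2Z × Z/8Z; (Z/59Z)^* ≅ Z/58Z. Hence Gal(Q(zeta_1888)/Q) ≅ Z/2Z × Z/8Z × Z/58Z.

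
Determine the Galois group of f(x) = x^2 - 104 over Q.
Gal(K/Q) = Z/2Z (cyclic of order 2)

x^2 - 104 is irreducible over Q since 104 is not a rational square. The splitting field Q(sqrt(104)) has degree 2 over Q, and its unique nontrivial automorphism is sqrt(104) ↦ -sqrt(104). Hence Gal(Q(sqrt(104))/Q) = Z/2Z.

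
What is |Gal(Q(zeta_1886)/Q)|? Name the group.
|Gal(Q(zeta_1886)/Q)| = phi(1886) = 880; group ≅ (Z/1886Z)^* ≅ Z/22Z × Z/40Z

The n-th cyclotomic polynomial Φ_1886(x) is the minimal polynomial of zeta_1886 over Q and has degree phi(1886) = 880. So Q(zeta_1886) is a degree-880 Galois extension with Galois group (Z/1886Z)^*. By CRT, (Z/1886Z)^* ≅ (Z/2Z)^* × (Z/23Z)^* × (Z/41Z)^*. Each prime-power unit group is (Z/2Z)^* ≅ trivial group (order 1); (Z/23Z)^* ≅ Z/22Z; (Z/41Z)^* ≅ Z/40Z. Hence Gal(Q(zeta_1886)/Q) ≅ Z/22Z × Z/40Z.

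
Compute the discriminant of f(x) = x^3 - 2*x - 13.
Δ = -4531

For a depressed cubic x^3 + p x + q the discriminant is Δ = -4 p^3 - 27 q^2 = -4*(-2)^3 - 27*(-13)^2 = 32 - 4563 = -4531.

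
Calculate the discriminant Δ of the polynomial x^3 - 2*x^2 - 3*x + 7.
Δ = -199

For x^3 + a x^2 + b x + c the discriminant is Δ = 18 a b c - 4 a^3 c + a^2 b^2 - 4 b^3 - 27 c^2.
Plug a = -2, b = -3, c = 7:
  18*(-2)*(-3)*(7) - 4*(-2)^3*(7) + (-2)^2*(-3)^2 - 4*(-3)^3 - 27*(7)^2
  = 756 + (224) + 36 + (108) + (-1323)
  = -199.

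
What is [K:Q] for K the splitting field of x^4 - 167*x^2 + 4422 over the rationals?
[K:Q] = 4

f factors as (x^2 - 33)(x^2 - 134); the splitting field is K = Q(sqrt(33), sqrt(134)). Since 33, 134, and 4422 are all non-squares in Q, the three subfields Q(sqrt(33)), Q(sqrt(134)), Q(sqrt(4422)) are distinct degree-2 extensions, so [K:Q] = 4 (Klein four Galois group).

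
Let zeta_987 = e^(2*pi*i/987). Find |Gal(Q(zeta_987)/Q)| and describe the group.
|Gal(Q(zeta_987)/Q)| = phi(987) = 552; group ≅ (Z/987Z)^* ≅ Z/2Z × Z/6Z × Z/46Z

The n-th cyclotomic polynomial Φ_987(x) is the minimal polynomial of zeta_987 over Q and has degree phi(987) = 552. So Q(zeta_987) is a degree-552 Galois extension with Galois group (Z/987Z)^*. By CRT, (Z/987Z)^* ≅ (Z/3Z)^* × (Z/7Z)^* × (Z/47Z)^*. Each prime-power unit group is (Z/3Z)^* ≅ Z/2Z; (Z/7Z)^* ≅ Z/6Z; (Z/47Z)^* ≅ Z/46Z. Hence Gal(Q(zeta_987)/Q) ≅ Z/2Z × Z/6Z × Z/46Z.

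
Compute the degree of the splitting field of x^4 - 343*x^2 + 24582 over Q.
[K:Q] = 4

f factors as (x^2 - 241)(x^2 - 102); the splitting field is K = Q(sqrt(241), sqrt(102)). Since 241, 102, and 24582 are all non-squares in Q, the three subfields Q(sqrt(241)), Q(sqrt(102)), Q(sqrt(24582)) are distinct degree-2 extensions, so [K:Q] = 4 (Klein four Galois group).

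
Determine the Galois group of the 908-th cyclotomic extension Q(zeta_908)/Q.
|Gal(Q(zeta_908)/Q)| = phi(908) = 452; group ≅ (Z/908Z)^* ≅ Z/2Z × Z/226Z

The n-th cyclotomic polynomial Φ_908(x) is the minimal polynomial of zeta_908 over Q and has degree phi(908) = 452. So Q(zeta_908) is a degree-452 Galois extension with Galois group (Z/908Z)^*. By CRT, (Z/908Z)^* ≅ (Z/4Z)^* × (Z/227Z)^*. Each prime-power unit group is (Z/4Z)^* ≅ Z/2Z; (Z/227Z)^* ≅ Z/226Z. Hence Gal(Q(zeta_908)/Q) ≅ Z/2Z × Z/226Z.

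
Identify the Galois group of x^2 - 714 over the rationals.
Gal(K/Q) = Z/2Z (cyclic of order 2)

x^2 - 714 is irreducible over Q since 714 is not a rational square. The splitting field Q(sqrt(714)) has degree 2 over Q, and its unique nontrivial automorphism is sqrt(714) ↦ -sqrt(714). Hence Gal(Q(sqrt(714))/Q) = Z/2Z.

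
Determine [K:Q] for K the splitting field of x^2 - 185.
[K:Q] = 2

The polynomial x^2 - 185 is irreducible over Q since 185 is not a perfect square. Its splitting field is Q(sqrt(185)), which has degree 2 over Q.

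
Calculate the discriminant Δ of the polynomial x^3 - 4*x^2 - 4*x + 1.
Δ = 1029

For x^3 + a x^2 + b x + c the discriminant is Δ = 18 a b c - 4 a^3 c + a^2 b^2 - 4 b^3 - 27 c^2.
Plug a = -4, b = -4, c = 1:
  18*(-4)*(-4)*(1) - 4*(-4)^3*(1) + (-4)^2*(-4)^2 - 4*(-4)^3 - 27*(1)^2
  = 288 + (256) + 256 + (256) + (-27)
  = 1029.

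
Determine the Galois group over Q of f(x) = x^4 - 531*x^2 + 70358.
Gal(K/Q) = V_4 (Klein four-group, Z/2Z × Z/2Z)

f factors as (x^2 - 254)(x^2 - 277), so the splitting field is K = Q(sqrt(254), sqrt(277)). The elements 254, 277, 70358 are all non-squares in Q, so sqrt(254) and sqrt(277) generate independent quadratic extensions. Thus [K:Q] = 4 and Gal(K/Q) is generated by the two order-2 automorphisms sqrt(254) ↦ -sqrt(254) and sqrt(277) ↦ -sqrt(277), giving V_4.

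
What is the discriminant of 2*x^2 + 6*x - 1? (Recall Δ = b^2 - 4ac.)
Δ = 44

For a quadratic a x^2 + b x + c the discriminant is Δ = b^2 - 4ac = (6)^2 - 4*(2)*(-1) = 36 - (-8) = 44.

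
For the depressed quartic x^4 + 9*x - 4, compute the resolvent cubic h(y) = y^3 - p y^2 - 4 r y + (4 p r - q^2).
h(y) = y^3 + 16*y - 81

Identify coefficients: p = 0, q = 9, r = -4.
Plug into h(y) = y^3 - p y^2 - 4 r y + (4 p r - q^2):
  h(y) = y^3 - (0) y^2 - 4*(-4) y + (4*(0)*(-4) - (9)^2)
       = y^3 + (0) y^2 + (16) y + (-81).
Simplifying: h(y) = y^3 + 16*y - 81.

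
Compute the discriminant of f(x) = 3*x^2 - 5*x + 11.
Δ = -107

For a quadratic a x^2 + b x + c the discriminant is Δ = b^2 - 4ac = (-5)^2 - 4*(3)*(11) = 25 - (132) = -107.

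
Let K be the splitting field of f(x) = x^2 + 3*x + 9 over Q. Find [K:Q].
[K:Q] = 2

The discriminant of x^2 + (3)*x + (9) is b^2 - 4c = 9 - (36) = -27. Since -27 is not a perfect square in Q, the polynomial is irreducible over Q. Its two roots generate a degree-2 extension, so [K:Q] = 2.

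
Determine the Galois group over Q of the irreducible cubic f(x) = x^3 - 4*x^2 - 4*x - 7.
Gal(K/Q) = S_3 (symmetric group of order 6)

Compute the discriminant of x^3 + (-4)*x^2 + (-4)*x + (-7): Δ = -4619. Since Δ is not a rational square, the Galois group is not contained in A_3; it must be the full S_3 (irreducibility of the cubic rules out anything smaller).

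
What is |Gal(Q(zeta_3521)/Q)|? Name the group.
|Gal(Q(zeta_3521)/Q)| = phi(3521) = 3012; group ≅ (Z/3521Z)^* ≅ Z/6Z × Z/502Z

The n-th cyclotomic polynomial Φ_3521(x) is the minimal polynomial of zeta_3521 over Q and has degree phi(3521) = 3012. So Q(zeta_3521) is a degree-3012 Galois extension with Galois group (Z/3521Z)^*. By CRT, (Z/3521Z)^* ≅ (Z/7Z)^* × (Z/503Z)^*. Each prime-power unit group is (Z/7Z)^* ≅ Z/6Z; (Z/503Z)^* ≅ Z/502Z. Hence Gal(Q(zeta_3521)/Q) ≅ Z/6Z × Z/502Z.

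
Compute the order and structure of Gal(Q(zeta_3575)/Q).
|Gal(Q(zeta_3575)/Q)| = phi(3575) = 2400; group ≅ (Z/3575Z)^* ≅ Z/10Z × Z/12Z × Z/20Z

The n-th cyclotomic polynomial Φ_3575(x) is the minimal polynomial of zeta_3575 over Q and has degree phi(3575) = 2400. So Q(zeta_3575) is a degree-2400 Galois extension with Galois group (Z/3575Z)^*. By CRT, (Z/3575Z)^* ≅ (Z/25Z)^* × (Z/11Z)^* × (Z/13Z)^*. Each prime-power unit group is (Z/25Z)^* ≅ Z/20Z; (Z/11Z)^* ≅ Z/10Z; (Z/13Z)^* ≅ Z/12Z. Hence Gal(Q(zeta_3575)/Q) ≅ Z/10Z × Z/12Z × Z/20Z.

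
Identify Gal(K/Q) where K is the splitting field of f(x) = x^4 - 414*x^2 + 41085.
Gal(K/Q) = V_4 (Klein four-group, Z/2Z × Z/2Z)

f factors as (x^2 - 165)(x^2 - 249), so the splitting field is K = Q(sqrt(165), sqrt(249)). The elements 165, 249, 41085 are all non-squares in Q, so sqrt(165) and sqrt(249) generate independent quadratic extensions. Thus [K:Q] = 4 and Gal(K/Q) is generated by the two order-2 automorphisms sqrt(165) ↦ -sqrt(165) and sqrt(249) ↦ -sqrt(249), giving V_4.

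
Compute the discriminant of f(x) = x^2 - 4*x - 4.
Δ = 32

For a quadratic a x^2 + b x + c the discriminant is Δ = b^2 - 4ac = (-4)^2 - 4*(1)*(-4) = 16 - (-16) = 32.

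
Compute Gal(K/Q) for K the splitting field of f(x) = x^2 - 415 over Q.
Gal(K/Q) = Z/2Z (cyclic of order 2)

x^2 - 415 is irreducible over Q since 415 is not a rational square. The splitting field Q(sqrt(415)) has degree 2 over Q, and its unique nontrivial automorphism is sqrt(415) ↦ -sqrt(415). Hence Gal(Q(sqrt(415))/Q) = Z/2Z.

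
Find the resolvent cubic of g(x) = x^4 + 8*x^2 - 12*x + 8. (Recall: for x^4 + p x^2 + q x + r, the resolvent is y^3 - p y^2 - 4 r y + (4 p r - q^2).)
h(y) = y^3 - 8*y^2 - 32*y + 112

Identify coefficients: p = 8, q = -12, r = 8.
Plug into h(y) = y^3 - p y^2 - 4 r y + (4 p r - q^2):
  h(y) = y^3 - (8) y^2 - 4*(8) y + (4*(8)*(8) - (-12)^2)
       = y^3 + (-8) y^2 + (-32) y + (112).
Simplifying: h(y) = y^3 - 8*y^2 - 32*y + 112.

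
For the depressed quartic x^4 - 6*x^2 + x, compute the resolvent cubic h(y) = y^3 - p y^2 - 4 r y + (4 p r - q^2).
h(y) = y^3 + 6*y^2 - 1

Identify coefficients: p = -6, q = 1, r = 0.
Plug into h(y) = y^3 - p y^2 - 4 r y + (4 p r - q^2):
  h(y) = y^3 - (-6) y^2 - 4*(0) y + (4*(-6)*(0) - (1)^2)
       = y^3 + (6) y^2 + (0) y + (-1).
Simplifying: h(y) = y^3 + 6*y^2 - 1.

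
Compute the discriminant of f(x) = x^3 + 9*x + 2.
Δ = -3024

For a depressed cubic x^3 + p x + q the discriminant is Δ = -4 p^3 - 27 q^2 = -4*(9)^3 - 27*(2)^2 = -2916 - 108 = -3024.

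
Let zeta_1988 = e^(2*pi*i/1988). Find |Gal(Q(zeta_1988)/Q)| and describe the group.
|Gal(Q(zeta_1988)/Q)| = phi(1988) = 840; group ≅ (Z/1988Z)^* ≅ Z/2Z × Z/6Z × Z/70Z

The n-th cyclotomic polynomial Φ_1988(x) is the minimal polynomial of zeta_1988 over Q and has degree phi(1988) = 840. So Q(zeta_1988) is a degree-840 Galois extension with Galois group (Z/1988Z)^*. By CRT, (Z/1988Z)^* ≅ (Z/4Z)^* × (Z/7Z)^* × (Z/71Z)^*. Each prime-power unit group is (Z/4Z)^* ≅ Z/2Z; (Z/7Z)^* ≅ Z/6Z; (Z/71Z)^* ≅ Z/70Z. Hence Gal(Q(zeta_1988)/Q) ≅ Z/2Z × Z/6Z × Z/70Z.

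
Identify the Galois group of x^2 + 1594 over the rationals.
Gal(K/Q) = Z/2Z (cyclic of order 2)

x^2 + 1594 is irreducible over Q since -1594 is not a rational square. The splitting field Q(sqrt(-1594)) has degree 2 over Q, and its unique nontrivial automorphism is sqrt(-1594) ↦ -sqrt(-1594). Hence Gal(Q(sqrt(-1594))/Q) = Z/2Z.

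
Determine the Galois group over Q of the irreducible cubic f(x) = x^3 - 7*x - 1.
Gal(K/Q) = S_3 (symmetric group of order 6)

Compute the discriminant of x^3 + (0)*x^2 + (-7)*x + (-1): Δ = 1345. Since Δ is not a rational square, the Galois group is not contained in A_3; it must be the full S_3 (irreducibility of the cubic rules out anything smaller).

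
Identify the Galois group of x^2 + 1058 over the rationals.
Gal(K/Q) = Z/2Z (cyclic of order 2)

x^2 + 1058 is irreducible over Q since -1058 is not a rational square. The splitting field Q(sqrt(-1058)) has degree 2 over Q, and its unique nontrivial automorphism is sqrt(-1058) ↦ -sqrt(-1058). Hence Gal(Q(sqrt(-1058))/Q) = Z/2Z.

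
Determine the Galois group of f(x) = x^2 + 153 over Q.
Gal(K/Q) = Z/2Z (cyclic of order 2)

x^2 + 153 is irreducible over Q since -153 is not a rational square. The splitting field Q(sqrt(-153)) has degree 2 over Q, and its unique nontrivial automorphism is sqrt(-153) ↦ -sqrt(-153). Hence Gal(Q(sqrt(-153))/Q) = Z/2Z.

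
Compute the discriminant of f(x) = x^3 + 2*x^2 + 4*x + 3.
Δ = -99

For x^3 + a x^2 + b x + c the discriminant is Δ = 18 a b c - 4 a^3 c + a^2 b^2 - 4 b^3 - 27 c^2.
Plug a = 2, b = 4, c = 3:
  18*(2)*(4)*(3) - 4*(2)^3*(3) + (2)^2*(4)^2 - 4*(4)^3 - 27*(3)^2
  = 432 + (-96) + 64 + (-256) + (-243)
  = -99.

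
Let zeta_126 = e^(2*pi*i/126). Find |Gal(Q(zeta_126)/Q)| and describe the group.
|Gal(Q(zeta_126)/Q)| = phi(126) = 36; group ≅ (Z/126Z)^* ≅ Z/6Z × Z/6Z

The n-th cyclotomic polynomial Φ_126(x) is the minimal polynomial of zeta_126 over Q and has degree phi(126) = 36. So Q(zeta_126) is a degree-36 Galois extension with Galois group (Z/126Z)^*. By CRT, (Z/126Z)^* ≅ (Z/2Z)^* × (Z/9Z)^* × (Z/7Z)^*. Each prime-power unit group is (Z/2Z)^* ≅ trivial group (order 1); (Z/9Z)^* ≅ Z/6Z; (Z/7Z)^* ≅ Z/6Z. Hence Gal(Q(zeta_126)/Q) ≅ Z/6Z × Z/6Z.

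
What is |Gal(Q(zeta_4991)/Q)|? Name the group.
|Gal(Q(zeta_4991)/Q)| = phi(4991) = 3960; group ≅ (Z/4991Z)^* ≅ Z/6Z × Z/22Z × Z/30Z

The n-th cyclotomic polynomial Φ_4991(x) is the minimal polynomial of zeta_4991 over Q and has degree phi(4991) = 3960. So Q(zeta_4991) is a degree-3960 Galois extension with Galois group (Z/4991Z)^*. By CRT, (Z/4991Z)^* ≅ (Z/7Z)^* × (Z/23Z)^* × (Z/31Z)^*. Each prime-power unit group is (Z/7Z)^* ≅ Z/6Z; (Z/23Z)^* ≅ Z/22Z; (Z/31Z)^* ≅ Z/30Z. Hence Gal(Q(zeta_4991)/Q) ≅ Z/6Z × Z/22Z × Z/30Z.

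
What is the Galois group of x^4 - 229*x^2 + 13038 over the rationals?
Gal(K/Q) = V_4 (Klein four-group, Z/2Z × Z/2Z)

f factors as (x^2 - 123)(x^2 - 106), so the splitting field is K = Q(sqrt(123), sqrt(106)). The elements 123, 106, 13038 are all non-squares in Q, so sqrt(123) and sqrt(106) generate independent quadratic extensions. Thus [K:Q] = 4 and Gal(K/Q) is generated by the two order-2 automorphisms sqrt(123) ↦ -sqrt(123) and sqrt(106) ↦ -sqrt(106), giving V_4.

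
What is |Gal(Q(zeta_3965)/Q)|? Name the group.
|Gal(Q(zeta_3965)/Q)| = phi(3965) = 2880; group ≅ (Z/3965Z)^* ≅ Z/4Z × Z/12Z × Z/60Z

The n-th cyclotomic polynomial Φ_3965(x) is the minimal polynomial of zeta_3965 over Q and has degree phi(3965) = 2880. So Q(zeta_3965) is a degree-2880 Galois extension with Galois group (Z/3965Z)^*. By CRT, (Z/3965Z)^* ≅ (Z/5Z)^* × (Z/13Z)^* × (Z/61Z)^*. Each prime-power unit group is (Z/5Z)^* ≅ Z/4Z; (Z/13Z)^* ≅ Z/12Z; (Z/61Z)^* ≅ Z/60Z. Hence Gal(Q(zeta_3965)/Q) ≅ Z/4Z × Z/12Z × Z/60Z.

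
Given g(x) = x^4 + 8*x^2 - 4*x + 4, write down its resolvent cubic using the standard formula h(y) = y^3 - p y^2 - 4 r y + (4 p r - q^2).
h(y) = y^3 - 8*y^2 - 16*y + 112

Identify coefficients: p = 8, q = -4, r = 4.
Plug into h(y) = y^3 - p y^2 - 4 r y + (4 p r - q^2):
  h(y) = y^3 - (8) y^2 - 4*(4) y + (4*(8)*(4) - (-4)^2)
       = y^3 + (-8) y^2 + (-16) y + (112).
Simplifying: h(y) = y^3 - 8*y^2 - 16*y + 112.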